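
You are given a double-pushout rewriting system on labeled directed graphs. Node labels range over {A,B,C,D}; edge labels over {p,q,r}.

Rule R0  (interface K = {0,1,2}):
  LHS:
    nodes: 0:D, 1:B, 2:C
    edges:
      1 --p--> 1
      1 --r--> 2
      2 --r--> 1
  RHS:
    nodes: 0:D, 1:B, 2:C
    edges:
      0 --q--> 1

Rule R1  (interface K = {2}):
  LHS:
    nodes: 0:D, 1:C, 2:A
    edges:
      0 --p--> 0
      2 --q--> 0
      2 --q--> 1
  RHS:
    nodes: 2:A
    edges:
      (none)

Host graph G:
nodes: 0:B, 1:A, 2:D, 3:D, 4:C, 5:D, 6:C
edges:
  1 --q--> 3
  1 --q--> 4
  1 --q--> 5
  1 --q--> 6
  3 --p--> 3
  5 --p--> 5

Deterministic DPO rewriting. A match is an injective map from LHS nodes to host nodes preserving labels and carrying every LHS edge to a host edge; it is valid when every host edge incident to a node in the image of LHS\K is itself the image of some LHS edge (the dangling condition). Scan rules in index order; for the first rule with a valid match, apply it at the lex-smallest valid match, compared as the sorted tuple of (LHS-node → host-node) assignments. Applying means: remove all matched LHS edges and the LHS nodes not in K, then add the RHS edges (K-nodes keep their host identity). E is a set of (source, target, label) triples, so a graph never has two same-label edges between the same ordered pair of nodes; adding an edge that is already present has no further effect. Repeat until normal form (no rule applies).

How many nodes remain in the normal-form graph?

Answer: 3

Steps:
start.  V:7 E:6  edges: 1-q->3 1-q->4 1-q->5 1-q->6 3-p->3 5-p->5
1. fire R1 via {0↦3, 1↦4, 2↦1}  →  V:5 E:3  edges: 1-q->5 1-q->6 5-p->5
2. fire R1 via {0↦5, 1↦6, 2↦1}  →  V:3 E:0  edges: ∅
halt: no rule applies after step 2
NF nodes: {0:B, 1:A, 2:D}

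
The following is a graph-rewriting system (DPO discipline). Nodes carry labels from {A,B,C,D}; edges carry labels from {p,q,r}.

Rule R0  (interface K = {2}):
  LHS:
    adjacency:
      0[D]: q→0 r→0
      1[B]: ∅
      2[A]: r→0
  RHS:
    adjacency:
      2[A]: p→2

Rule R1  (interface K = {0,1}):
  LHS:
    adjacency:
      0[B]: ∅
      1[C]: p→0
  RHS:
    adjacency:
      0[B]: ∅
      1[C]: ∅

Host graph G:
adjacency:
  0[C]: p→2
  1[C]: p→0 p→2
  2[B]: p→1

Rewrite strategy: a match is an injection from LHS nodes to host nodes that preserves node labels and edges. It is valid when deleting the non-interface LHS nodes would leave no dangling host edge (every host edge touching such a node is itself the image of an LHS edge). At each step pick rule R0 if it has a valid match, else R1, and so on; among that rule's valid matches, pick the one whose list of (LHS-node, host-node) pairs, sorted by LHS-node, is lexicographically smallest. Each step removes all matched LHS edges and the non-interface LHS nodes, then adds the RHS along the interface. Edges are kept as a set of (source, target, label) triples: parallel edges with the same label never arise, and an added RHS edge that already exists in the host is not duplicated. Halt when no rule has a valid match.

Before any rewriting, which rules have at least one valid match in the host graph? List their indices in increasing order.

R0: no valid match — LHS pattern not found
R1: 2 valid matches — {0↦2, 1↦0}, {0↦2, 1↦1}

Answer: [R1]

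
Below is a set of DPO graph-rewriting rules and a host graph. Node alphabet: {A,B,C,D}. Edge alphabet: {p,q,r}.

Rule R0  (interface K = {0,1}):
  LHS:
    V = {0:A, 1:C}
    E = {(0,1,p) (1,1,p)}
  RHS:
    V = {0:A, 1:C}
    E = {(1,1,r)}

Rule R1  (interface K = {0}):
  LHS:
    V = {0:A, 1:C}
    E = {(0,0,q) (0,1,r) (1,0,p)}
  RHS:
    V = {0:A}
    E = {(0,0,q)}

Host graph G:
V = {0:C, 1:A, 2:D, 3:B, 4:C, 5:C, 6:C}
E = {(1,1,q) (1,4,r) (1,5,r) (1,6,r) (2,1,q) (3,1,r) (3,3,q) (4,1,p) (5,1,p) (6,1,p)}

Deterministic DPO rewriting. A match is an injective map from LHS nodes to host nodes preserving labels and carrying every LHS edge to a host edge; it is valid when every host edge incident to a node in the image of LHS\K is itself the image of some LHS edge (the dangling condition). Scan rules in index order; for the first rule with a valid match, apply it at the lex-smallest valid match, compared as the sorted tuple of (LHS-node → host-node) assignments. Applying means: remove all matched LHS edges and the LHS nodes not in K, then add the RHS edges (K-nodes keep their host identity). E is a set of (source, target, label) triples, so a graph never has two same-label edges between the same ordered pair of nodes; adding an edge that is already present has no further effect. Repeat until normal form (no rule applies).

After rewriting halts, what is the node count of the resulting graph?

Answer: 4

Rewrite trace:
[0] host  ⇒  7 nodes, 10 edges  {1-q->1 1-r->4 1-r->5 1-r->6 2-q->1 3-r->1 3-q->3 4-p->1 5-p->1 6-p->1}
[1] R1 @ {0↦1, 1↦4}  ⇒  6 nodes, 8 edges  {1-q->1 1-r->5 1-r->6 2-q->1 3-r->1 3-q->3 5-p->1 6-p->1}
[2] R1 @ {0↦1, 1↦5}  ⇒  5 nodes, 6 edges  {1-q->1 1-r->6 2-q->1 3-r->1 3-q->3 6-p->1}
[3] R1 @ {0↦1, 1↦6}  ⇒  4 nodes, 4 edges  {1-q->1 2-q->1 3-r->1 3-q->3}
final graph: no rule applies after step 3
NF nodes: {0:C, 1:A, 2:D, 3:B}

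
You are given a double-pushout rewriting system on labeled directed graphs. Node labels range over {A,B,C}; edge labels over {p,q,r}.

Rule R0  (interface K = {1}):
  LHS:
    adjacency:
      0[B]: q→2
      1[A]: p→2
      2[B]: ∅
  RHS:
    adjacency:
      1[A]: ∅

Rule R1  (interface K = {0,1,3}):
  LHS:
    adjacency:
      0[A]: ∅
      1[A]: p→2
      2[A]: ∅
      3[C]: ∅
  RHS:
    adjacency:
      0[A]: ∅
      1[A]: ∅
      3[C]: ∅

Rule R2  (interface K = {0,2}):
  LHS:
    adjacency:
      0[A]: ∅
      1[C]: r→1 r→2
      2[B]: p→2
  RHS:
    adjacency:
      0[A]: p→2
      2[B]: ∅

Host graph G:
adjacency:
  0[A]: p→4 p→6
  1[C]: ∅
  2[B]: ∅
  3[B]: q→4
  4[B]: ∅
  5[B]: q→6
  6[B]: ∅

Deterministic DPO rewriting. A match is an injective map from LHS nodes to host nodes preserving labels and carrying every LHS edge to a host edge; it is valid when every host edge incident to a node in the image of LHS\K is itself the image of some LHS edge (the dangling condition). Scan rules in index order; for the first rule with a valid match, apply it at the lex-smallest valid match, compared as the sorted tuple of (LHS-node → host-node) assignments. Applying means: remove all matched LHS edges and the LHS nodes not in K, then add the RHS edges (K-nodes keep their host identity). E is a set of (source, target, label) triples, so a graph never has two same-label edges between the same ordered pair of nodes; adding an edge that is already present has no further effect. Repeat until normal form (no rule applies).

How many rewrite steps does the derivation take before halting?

start.  V:7 E:4  edges: 0-p->4 0-p->6 3-q->4 5-q->6
1. fire R0 via {0↦3, 1↦0, 2↦4}  →  V:5 E:2  edges: 0-p->6 5-q->6
2. fire R0 via {0↦5, 1↦0, 2↦6}  →  V:3 E:0  edges: ∅
normal form: no rule applies after step 2

Answer: 2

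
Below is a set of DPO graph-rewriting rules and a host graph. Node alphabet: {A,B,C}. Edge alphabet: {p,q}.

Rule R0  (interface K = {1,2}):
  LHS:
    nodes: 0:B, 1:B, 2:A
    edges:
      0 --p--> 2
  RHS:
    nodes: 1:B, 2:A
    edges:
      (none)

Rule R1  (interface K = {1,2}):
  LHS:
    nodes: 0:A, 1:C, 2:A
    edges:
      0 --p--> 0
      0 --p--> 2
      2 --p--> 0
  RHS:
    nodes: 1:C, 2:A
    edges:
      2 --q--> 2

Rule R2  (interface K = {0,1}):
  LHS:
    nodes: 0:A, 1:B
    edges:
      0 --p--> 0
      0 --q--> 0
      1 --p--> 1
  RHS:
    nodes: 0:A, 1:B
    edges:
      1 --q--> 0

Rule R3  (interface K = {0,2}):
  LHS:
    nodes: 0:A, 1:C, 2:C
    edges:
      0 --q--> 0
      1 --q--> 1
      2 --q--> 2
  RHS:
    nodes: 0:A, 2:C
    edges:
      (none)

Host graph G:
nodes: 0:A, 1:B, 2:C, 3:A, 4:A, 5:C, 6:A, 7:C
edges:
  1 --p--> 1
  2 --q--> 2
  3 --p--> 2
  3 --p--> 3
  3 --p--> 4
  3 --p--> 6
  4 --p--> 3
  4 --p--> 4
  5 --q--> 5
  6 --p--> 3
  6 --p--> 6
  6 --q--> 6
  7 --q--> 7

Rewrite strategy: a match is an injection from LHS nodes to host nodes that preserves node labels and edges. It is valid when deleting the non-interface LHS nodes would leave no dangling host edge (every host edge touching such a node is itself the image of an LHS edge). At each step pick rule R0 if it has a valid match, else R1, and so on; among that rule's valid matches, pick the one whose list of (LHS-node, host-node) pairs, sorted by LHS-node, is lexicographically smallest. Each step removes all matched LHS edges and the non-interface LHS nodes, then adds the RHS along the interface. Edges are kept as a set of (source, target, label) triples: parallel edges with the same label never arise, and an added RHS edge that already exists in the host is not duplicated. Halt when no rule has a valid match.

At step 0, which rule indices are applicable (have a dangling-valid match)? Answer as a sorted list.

Answer: [R1,R2,R3]

Steps:
R0: no valid match — LHS pattern not found
R1: 3 valid matches — {0↦4, 1↦2, 2↦3}, {0↦4, 1↦5, 2↦3}, {0↦4, 1↦7, 2↦3}
R2: 1 valid match — {0↦6, 1↦1}
R3: 4 valid matches — {0↦6, 1↦5, 2↦2}, {0↦6, 1↦5, 2↦7}, {0↦6, 1↦7, 2↦2} (+1 more)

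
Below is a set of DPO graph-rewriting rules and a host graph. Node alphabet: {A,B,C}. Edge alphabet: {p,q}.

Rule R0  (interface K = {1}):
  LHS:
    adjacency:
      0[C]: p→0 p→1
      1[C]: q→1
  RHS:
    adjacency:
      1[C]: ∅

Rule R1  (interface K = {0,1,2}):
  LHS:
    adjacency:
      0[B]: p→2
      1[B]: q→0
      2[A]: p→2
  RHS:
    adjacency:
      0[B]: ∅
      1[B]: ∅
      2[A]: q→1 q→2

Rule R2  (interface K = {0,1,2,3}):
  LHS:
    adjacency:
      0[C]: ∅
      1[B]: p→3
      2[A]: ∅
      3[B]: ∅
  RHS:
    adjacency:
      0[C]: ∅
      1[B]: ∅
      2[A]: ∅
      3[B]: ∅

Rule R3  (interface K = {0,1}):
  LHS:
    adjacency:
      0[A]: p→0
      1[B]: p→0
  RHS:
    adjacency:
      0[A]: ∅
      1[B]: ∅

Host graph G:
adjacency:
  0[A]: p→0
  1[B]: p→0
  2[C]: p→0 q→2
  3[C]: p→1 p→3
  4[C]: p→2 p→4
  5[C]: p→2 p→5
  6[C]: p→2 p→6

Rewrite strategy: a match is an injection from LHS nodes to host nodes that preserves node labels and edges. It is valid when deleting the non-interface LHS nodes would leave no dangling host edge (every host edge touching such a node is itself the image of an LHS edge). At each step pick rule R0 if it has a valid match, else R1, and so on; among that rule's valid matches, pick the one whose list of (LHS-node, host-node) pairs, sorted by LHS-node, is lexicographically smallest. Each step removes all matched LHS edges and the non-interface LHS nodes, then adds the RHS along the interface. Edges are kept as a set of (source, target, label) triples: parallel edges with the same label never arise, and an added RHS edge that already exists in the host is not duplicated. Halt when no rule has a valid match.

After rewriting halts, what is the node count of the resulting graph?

start.  V:7 E:12  edges: 0-p->0 1-p->0 2-p->0 2-q->2 3-p->1 3-p->3 4-p->2 4-p->4 5-p->2 5-p->5 6-p->2 6-p->6
1. fire R0 via {0↦4, 1↦2}  →  V:6 E:9  edges: 0-p->0 1-p->0 2-p->0 3-p->1 3-p->3 5-p->2 5-p->5 6-p->2 6-p->6
2. fire R3 via {0↦0, 1↦1}  →  V:6 E:7  edges: 2-p->0 3-p->1 3-p->3 5-p->2 5-p->5 6-p->2 6-p->6
final graph: no rule applies after step 2
NF nodes: {0:A, 1:B, 2:C, 3:C, 5:C, 6:C}

Answer: 6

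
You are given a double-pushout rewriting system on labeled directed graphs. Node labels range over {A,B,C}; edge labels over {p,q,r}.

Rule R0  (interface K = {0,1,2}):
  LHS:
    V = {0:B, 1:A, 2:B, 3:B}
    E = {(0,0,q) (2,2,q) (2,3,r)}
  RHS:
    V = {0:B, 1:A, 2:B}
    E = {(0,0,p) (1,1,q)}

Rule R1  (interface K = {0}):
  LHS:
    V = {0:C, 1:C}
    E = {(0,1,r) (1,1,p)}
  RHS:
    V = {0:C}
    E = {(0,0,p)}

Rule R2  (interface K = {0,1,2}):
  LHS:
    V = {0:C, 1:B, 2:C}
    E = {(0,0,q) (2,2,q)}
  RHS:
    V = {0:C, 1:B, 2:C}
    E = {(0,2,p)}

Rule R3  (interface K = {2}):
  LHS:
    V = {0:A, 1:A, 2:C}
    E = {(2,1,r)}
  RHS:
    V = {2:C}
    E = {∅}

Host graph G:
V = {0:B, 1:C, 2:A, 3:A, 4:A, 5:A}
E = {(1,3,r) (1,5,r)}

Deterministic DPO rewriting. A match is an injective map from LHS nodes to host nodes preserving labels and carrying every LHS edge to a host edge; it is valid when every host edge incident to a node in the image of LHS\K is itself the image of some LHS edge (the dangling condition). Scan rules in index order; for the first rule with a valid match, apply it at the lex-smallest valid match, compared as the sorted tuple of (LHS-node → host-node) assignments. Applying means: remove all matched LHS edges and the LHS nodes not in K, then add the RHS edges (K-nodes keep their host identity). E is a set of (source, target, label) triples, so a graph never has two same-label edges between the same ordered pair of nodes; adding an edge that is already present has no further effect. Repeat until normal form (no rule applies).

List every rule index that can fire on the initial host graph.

Answer: [R3]

Derivation:
R0: no valid match — LHS pattern not found
R1: no valid match — LHS pattern not found
R2: no valid match — LHS pattern not found
R3: 4 valid matches — {0↦2, 1↦3, 2↦1}, {0↦2, 1↦5, 2↦1}, {0↦4, 1↦3, 2↦1} (+1 more)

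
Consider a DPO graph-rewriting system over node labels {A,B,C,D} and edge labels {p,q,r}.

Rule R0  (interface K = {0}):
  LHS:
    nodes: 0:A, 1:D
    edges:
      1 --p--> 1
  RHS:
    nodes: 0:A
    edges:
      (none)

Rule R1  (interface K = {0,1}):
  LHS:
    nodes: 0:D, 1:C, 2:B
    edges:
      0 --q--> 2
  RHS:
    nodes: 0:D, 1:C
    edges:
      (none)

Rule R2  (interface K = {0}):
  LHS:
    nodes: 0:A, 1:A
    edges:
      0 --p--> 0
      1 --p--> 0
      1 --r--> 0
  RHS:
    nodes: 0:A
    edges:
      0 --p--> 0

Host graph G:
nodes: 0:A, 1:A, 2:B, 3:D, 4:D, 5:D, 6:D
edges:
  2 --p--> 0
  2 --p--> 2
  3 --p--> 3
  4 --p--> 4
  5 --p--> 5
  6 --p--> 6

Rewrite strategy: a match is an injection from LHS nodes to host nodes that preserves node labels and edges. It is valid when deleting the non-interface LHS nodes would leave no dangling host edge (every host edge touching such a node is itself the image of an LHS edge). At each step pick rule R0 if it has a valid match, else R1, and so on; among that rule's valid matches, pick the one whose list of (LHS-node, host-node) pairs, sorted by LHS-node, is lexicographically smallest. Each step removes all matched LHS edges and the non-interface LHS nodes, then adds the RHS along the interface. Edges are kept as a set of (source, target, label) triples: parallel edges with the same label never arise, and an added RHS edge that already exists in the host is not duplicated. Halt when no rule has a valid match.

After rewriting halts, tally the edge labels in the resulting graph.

Answer: p:2

Derivation:
[0] host  ⇒  7 nodes, 6 edges  {2-p->0 2-p->2 3-p->3 4-p->4 5-p->5 6-p->6}
[1] R0 @ {0↦0, 1↦3}  ⇒  6 nodes, 5 edges  {2-p->0 2-p->2 4-p->4 5-p->5 6-p->6}
[2] R0 @ {0↦0, 1↦4}  ⇒  5 nodes, 4 edges  {2-p->0 2-p->2 5-p->5 6-p->6}
[3] R0 @ {0↦0, 1↦5}  ⇒  4 nodes, 3 edges  {2-p->0 2-p->2 6-p->6}
[4] R0 @ {0↦0, 1↦6}  ⇒  3 nodes, 2 edges  {2-p->0 2-p->2}
normal form: no rule applies after step 4
NF edges: [(2, 0, 'p'), (2, 2, 'p')]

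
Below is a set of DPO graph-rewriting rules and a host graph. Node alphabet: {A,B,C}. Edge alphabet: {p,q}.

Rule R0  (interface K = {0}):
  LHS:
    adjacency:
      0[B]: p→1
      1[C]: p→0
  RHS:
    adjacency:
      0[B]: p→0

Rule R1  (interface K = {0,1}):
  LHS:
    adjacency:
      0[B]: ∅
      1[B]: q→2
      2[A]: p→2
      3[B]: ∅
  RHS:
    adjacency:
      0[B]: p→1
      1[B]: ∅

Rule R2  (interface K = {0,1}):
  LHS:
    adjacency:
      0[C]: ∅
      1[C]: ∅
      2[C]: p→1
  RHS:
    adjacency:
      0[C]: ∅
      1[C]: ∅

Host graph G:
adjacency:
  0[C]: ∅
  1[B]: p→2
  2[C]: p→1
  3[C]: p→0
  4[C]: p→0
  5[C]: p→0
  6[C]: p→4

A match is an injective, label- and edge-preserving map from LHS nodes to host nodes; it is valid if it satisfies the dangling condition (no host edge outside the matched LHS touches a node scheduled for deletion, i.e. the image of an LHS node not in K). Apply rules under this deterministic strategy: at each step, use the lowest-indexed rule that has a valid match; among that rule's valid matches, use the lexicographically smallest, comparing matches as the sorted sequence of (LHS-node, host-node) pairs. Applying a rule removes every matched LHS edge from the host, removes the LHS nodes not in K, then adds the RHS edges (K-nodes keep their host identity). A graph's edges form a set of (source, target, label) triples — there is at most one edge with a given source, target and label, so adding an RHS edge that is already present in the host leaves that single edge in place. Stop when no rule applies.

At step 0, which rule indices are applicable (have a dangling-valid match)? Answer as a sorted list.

R0: 1 valid match — {0↦1, 1↦2}
R1: no valid match — LHS pattern not found
R2: 12 valid matches — {0↦0, 1↦4, 2↦6}, {0↦2, 1↦0, 2↦3}, {0↦2, 1↦0, 2↦5} (+9 more)

Answer: [R0,R2]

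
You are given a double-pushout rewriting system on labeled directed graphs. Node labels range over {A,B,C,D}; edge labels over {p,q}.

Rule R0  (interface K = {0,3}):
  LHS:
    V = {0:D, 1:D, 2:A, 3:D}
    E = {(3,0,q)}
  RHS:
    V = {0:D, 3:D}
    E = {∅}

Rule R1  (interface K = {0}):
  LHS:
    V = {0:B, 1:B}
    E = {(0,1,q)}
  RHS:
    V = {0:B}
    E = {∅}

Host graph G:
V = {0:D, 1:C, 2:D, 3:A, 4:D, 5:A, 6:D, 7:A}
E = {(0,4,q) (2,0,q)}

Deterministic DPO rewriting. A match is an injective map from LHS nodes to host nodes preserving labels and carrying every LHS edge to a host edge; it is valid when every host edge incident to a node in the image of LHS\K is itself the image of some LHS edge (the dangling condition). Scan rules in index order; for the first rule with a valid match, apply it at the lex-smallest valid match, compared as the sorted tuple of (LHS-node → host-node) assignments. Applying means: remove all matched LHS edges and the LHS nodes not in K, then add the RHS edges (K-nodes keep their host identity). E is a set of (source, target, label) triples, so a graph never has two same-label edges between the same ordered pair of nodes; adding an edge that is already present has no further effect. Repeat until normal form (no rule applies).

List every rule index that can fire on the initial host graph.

Answer: [R0]

Derivation:
R0: 6 valid matches — {0↦0, 1↦6, 2↦3, 3↦2}, {0↦0, 1↦6, 2↦5, 3↦2}, {0↦0, 1↦6, 2↦7, 3↦2} (+3 more)
R1: no valid match — LHS pattern not found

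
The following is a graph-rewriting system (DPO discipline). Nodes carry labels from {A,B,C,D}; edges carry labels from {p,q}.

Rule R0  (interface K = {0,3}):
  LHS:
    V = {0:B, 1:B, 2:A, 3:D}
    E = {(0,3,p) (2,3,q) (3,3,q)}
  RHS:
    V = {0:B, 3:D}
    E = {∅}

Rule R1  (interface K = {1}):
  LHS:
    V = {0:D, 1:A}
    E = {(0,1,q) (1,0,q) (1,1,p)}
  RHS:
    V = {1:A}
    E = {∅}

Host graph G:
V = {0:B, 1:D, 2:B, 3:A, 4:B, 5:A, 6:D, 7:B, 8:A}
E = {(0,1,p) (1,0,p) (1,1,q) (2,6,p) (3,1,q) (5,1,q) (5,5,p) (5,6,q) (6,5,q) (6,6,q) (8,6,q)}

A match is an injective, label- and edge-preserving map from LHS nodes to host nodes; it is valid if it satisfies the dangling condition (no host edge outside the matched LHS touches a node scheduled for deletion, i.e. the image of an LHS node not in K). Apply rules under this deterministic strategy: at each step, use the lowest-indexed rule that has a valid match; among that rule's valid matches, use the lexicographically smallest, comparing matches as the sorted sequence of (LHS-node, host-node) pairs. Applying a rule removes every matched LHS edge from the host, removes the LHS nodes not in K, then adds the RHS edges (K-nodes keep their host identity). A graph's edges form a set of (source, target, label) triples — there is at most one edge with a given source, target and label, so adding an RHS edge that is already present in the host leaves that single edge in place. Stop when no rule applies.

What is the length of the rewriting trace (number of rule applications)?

Answer: 3

Steps:
[0] host  ⇒  9 nodes, 11 edges  {0-p->1 1-p->0 1-q->1 2-p->6 3-q->1 5-q->1 5-p->5 5-q->6 6-q->5 6-q->6 8-q->6}
[1] R0 @ {0↦0, 1↦4, 2↦3, 3↦1}  ⇒  7 nodes, 8 edges  {1-p->0 2-p->6 5-q->1 5-p->5 5-q->6 6-q->5 6-q->6 8-q->6}
[2] R0 @ {0↦2, 1↦7, 2↦8, 3↦6}  ⇒  5 nodes, 5 edges  {1-p->0 5-q->1 5-p->5 5-q->6 6-q->5}
[3] R1 @ {0↦6, 1↦5}  ⇒  4 nodes, 2 edges  {1-p->0 5-q->1}
halt: no rule applies after step 3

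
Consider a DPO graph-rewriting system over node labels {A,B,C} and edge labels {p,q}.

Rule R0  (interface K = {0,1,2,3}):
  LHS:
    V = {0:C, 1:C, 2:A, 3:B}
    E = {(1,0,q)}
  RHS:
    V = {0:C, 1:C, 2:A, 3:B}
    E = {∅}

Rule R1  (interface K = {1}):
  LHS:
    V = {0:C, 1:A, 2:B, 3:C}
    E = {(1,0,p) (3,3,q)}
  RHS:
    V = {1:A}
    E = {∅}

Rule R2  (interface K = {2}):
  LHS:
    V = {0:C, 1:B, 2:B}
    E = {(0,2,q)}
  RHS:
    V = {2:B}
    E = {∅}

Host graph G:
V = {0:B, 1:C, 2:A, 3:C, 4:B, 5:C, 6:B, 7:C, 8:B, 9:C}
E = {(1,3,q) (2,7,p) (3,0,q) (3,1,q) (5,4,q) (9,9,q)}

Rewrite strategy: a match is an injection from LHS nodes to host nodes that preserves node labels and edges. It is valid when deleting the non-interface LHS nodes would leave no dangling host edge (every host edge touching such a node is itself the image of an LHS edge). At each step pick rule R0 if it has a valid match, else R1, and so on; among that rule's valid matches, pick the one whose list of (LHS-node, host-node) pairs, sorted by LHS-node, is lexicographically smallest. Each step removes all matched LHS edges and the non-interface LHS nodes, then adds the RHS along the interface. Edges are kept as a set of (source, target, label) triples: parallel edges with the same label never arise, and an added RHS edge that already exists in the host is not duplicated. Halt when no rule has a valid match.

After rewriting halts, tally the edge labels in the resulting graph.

[0] host  ⇒  10 nodes, 6 edges  {1-q->3 2-p->7 3-q->0 3-q->1 5-q->4 9-q->9}
[1] R0 @ {0↦1, 1↦3, 2↦2, 3↦0}  ⇒  10 nodes, 5 edges  {1-q->3 2-p->7 3-q->0 5-q->4 9-q->9}
[2] R0 @ {0↦3, 1↦1, 2↦2, 3↦0}  ⇒  10 nodes, 4 edges  {2-p->7 3-q->0 5-q->4 9-q->9}
[3] R1 @ {0↦7, 1↦2, 2↦6, 3↦9}  ⇒  7 nodes, 2 edges  {3-q->0 5-q->4}
[4] R2 @ {0↦3, 1↦8, 2↦0}  ⇒  5 nodes, 1 edges  {5-q->4}
[5] R2 @ {0↦5, 1↦0, 2↦4}  ⇒  3 nodes, 0 edges  {∅}
final graph: no rule applies after step 5
NF edges: []

Answer: (no edges)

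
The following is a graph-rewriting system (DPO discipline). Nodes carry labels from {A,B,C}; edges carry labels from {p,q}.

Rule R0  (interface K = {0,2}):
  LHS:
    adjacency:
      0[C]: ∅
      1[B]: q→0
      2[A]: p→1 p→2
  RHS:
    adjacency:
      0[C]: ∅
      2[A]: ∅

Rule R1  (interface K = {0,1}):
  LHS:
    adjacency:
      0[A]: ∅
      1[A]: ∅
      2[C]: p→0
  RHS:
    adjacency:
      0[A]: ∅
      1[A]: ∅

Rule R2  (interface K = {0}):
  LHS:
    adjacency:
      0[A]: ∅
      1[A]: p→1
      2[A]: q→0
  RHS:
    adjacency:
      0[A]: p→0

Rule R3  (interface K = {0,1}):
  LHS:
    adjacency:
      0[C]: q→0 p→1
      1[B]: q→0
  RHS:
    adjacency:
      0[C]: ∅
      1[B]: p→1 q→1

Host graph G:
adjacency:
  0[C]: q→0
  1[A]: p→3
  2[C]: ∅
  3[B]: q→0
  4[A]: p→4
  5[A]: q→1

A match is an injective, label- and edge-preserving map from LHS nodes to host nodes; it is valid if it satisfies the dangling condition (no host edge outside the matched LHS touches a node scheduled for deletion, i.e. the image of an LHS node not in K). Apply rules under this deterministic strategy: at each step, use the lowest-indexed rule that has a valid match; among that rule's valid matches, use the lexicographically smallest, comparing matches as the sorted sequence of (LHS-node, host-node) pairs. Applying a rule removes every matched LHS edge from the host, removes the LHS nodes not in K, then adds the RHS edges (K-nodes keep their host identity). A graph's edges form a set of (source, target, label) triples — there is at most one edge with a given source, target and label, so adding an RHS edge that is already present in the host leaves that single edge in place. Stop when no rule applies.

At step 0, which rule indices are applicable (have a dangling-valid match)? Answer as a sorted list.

Answer: [R2]

Rewrite trace:
R0: no valid match — LHS pattern not found
R1: no valid match — LHS pattern not found
R2: 1 valid match — {0↦1, 1↦4, 2↦5}
R3: no valid match — LHS pattern not found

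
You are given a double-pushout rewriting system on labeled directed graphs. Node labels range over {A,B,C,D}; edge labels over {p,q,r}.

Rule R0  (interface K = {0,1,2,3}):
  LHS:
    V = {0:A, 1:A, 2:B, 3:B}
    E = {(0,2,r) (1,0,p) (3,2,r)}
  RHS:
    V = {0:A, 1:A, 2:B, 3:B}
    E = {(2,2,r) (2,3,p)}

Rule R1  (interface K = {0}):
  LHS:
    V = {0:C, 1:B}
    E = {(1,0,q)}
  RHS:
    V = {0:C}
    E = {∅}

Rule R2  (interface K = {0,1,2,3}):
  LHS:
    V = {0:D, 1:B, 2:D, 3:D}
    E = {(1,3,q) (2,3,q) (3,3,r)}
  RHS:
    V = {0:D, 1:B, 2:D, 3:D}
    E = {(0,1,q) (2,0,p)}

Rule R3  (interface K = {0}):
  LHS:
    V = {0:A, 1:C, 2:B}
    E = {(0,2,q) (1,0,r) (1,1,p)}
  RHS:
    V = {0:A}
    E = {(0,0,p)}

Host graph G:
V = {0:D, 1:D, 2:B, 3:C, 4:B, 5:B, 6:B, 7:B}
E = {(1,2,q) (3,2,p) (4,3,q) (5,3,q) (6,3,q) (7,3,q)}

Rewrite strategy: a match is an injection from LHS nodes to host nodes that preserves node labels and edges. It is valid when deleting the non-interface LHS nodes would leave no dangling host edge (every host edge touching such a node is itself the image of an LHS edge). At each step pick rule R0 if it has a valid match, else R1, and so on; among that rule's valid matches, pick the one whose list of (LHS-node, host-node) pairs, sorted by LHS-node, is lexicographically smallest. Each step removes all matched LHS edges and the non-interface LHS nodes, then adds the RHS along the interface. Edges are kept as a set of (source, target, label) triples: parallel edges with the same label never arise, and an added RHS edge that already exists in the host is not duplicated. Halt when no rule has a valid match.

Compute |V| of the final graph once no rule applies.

start.  V:8 E:6  edges: 1-q->2 3-p->2 4-q->3 5-q->3 6-q->3 7-q->3
1. fire R1 via {0↦3, 1↦4}  →  V:7 E:5  edges: 1-q->2 3-p->2 5-q->3 6-q->3 7-q->3
2. fire R1 via {0↦3, 1↦5}  →  V:6 E:4  edges: 1-q->2 3-p->2 6-q->3 7-q->3
3. fire R1 via {0↦3, 1↦6}  →  V:5 E:3  edges: 1-q->2 3-p->2 7-q->3
4. fire R1 via {0↦3, 1↦7}  →  V:4 E:2  edges: 1-q->2 3-p->2
halt: no rule applies after step 4
NF nodes: {0:D, 1:D, 2:B, 3:C}

Answer: 4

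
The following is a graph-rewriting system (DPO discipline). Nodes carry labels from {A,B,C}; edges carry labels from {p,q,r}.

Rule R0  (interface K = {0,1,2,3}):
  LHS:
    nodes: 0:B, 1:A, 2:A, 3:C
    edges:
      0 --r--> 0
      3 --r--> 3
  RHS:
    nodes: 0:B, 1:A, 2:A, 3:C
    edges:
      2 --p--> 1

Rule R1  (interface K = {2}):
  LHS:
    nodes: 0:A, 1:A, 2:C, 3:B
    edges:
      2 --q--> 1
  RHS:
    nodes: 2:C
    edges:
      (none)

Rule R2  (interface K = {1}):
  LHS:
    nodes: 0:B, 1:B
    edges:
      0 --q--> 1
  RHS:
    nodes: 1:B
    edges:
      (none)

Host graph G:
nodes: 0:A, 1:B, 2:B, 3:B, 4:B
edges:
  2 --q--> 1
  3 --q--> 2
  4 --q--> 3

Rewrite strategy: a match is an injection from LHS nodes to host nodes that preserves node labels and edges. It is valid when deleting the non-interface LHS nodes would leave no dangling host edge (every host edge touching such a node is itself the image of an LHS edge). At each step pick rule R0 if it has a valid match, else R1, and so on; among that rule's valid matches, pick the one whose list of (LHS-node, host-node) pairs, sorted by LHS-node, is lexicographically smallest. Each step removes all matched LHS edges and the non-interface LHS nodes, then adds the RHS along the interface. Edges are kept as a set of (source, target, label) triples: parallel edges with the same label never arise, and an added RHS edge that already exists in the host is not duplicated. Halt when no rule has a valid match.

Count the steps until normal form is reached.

Answer: 3

Rewrite trace:
start.  V:5 E:3  edges: 2-q->1 3-q->2 4-q->3
1. fire R2 via {0↦4, 1↦3}  →  V:4 E:2  edges: 2-q->1 3-q->2
2. fire R2 via {0↦3, 1↦2}  →  V:3 E:1  edges: 2-q->1
3. fire R2 via {0↦2, 1↦1}  →  V:2 E:0  edges: ∅
final graph: no rule applies after step 3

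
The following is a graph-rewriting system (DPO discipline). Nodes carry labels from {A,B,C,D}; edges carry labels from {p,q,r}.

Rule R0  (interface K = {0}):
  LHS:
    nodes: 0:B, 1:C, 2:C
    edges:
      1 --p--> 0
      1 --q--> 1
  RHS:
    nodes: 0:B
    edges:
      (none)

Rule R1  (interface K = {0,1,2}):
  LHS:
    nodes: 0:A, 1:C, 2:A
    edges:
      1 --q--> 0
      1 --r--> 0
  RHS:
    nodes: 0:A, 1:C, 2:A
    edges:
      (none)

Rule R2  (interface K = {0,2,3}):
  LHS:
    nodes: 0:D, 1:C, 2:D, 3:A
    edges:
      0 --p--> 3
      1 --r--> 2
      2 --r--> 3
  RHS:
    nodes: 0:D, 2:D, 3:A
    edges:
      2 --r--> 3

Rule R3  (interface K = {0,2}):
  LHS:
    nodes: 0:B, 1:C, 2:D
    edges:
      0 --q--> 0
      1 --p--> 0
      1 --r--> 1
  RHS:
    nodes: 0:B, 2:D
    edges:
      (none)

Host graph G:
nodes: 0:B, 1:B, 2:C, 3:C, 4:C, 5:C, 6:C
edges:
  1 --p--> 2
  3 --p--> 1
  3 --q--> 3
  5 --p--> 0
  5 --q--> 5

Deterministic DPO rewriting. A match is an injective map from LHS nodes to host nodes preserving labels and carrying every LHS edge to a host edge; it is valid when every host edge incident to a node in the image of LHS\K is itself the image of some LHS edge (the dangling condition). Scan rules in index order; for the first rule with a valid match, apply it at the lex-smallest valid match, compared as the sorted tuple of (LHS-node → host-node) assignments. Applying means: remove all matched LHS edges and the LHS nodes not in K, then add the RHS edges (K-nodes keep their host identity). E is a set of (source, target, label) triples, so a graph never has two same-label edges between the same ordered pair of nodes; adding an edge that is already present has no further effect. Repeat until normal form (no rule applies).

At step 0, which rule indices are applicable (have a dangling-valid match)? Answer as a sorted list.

R0: 4 valid matches — {0↦0, 1↦5, 2↦4}, {0↦0, 1↦5, 2↦6}, {0↦1, 1↦3, 2↦4} (+1 more)
R1: no valid match — LHS pattern not found
R2: no valid match — LHS pattern not found
R3: no valid match — LHS pattern not found

Answer: [R0]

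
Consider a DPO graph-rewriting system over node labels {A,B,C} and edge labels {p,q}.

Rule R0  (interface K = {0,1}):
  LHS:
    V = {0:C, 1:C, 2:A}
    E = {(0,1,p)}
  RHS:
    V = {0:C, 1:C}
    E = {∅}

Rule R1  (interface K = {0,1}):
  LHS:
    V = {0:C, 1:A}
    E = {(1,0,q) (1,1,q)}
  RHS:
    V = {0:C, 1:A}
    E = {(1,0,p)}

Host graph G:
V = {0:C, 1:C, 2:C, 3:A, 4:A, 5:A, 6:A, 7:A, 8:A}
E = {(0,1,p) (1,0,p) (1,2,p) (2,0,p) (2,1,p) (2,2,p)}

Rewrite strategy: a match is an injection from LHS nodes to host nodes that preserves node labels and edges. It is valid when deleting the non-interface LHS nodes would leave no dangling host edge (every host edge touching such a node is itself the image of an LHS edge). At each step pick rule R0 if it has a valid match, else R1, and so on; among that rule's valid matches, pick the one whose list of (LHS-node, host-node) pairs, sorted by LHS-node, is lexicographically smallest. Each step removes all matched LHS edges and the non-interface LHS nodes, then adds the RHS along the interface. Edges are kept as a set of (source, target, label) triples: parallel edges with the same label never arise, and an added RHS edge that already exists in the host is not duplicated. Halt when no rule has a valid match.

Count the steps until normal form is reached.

Answer: 5

Derivation:
initial: |V|=9 |E|=6  E = 0-p->1 1-p->0 1-p->2 2-p->0 2-p->1 2-p->2
step 1: apply R0 at {0↦0, 1↦1, 2↦3}  → |V|=8 |E|=5  E = 1-p->0 1-p->2 2-p->0 2-p->1 2-p->2
step 2: apply R0 at {0↦1, 1↦0, 2↦4}  → |V|=7 |E|=4  E = 1-p->2 2-p->0 2-p->1 2-p->2
step 3: apply R0 at {0↦1, 1↦2, 2↦5}  → |V|=6 |E|=3  E = 2-p->0 2-p->1 2-p->2
step 4: apply R0 at {0↦2, 1↦0, 2↦6}  → |V|=5 |E|=2  E = 2-p->1 2-p->2
step 5: apply R0 at {0↦2, 1↦1, 2↦7}  → |V|=4 |E|=1  E = 2-p->2
final graph: no rule applies after step 5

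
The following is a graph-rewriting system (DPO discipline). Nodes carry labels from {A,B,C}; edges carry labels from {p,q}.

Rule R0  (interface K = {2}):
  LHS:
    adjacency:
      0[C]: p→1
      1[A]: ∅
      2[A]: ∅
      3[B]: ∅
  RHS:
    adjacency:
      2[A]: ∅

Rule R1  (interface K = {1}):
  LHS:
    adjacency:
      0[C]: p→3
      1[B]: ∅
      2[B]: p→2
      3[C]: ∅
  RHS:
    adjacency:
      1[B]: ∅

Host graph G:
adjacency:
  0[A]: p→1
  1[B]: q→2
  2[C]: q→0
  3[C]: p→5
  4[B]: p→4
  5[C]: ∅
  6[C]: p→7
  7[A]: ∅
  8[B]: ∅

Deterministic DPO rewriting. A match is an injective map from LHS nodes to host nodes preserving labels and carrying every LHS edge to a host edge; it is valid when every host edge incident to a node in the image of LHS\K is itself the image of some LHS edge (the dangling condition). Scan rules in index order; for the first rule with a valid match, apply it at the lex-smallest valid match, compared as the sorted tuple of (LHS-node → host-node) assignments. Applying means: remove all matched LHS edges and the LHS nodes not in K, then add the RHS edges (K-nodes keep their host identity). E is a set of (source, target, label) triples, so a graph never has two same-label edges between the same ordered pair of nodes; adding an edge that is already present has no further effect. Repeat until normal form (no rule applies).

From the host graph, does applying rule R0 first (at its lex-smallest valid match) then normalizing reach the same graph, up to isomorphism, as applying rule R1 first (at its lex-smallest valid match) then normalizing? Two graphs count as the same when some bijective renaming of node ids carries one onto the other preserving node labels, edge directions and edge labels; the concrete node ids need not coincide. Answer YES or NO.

branch R0-first: apply at {0↦6, 1↦7, 2↦0, 3↦8} → |E|=5, then 1 more step(s) → NF |V|=3 |E|=3 V={0:A, 1:B, 2:C} E=0-p->1 1-q->2 2-q->0
branch R1-first: apply at {0↦3, 1↦1, 2↦4, 3↦5} → |E|=4, then 1 more step(s) → NF |V|=3 |E|=3 V={0:A, 1:B, 2:C} E=0-p->1 1-q->2 2-q->0
graphs isomorphic (equal up to label-preserving node renaming)

Answer: YES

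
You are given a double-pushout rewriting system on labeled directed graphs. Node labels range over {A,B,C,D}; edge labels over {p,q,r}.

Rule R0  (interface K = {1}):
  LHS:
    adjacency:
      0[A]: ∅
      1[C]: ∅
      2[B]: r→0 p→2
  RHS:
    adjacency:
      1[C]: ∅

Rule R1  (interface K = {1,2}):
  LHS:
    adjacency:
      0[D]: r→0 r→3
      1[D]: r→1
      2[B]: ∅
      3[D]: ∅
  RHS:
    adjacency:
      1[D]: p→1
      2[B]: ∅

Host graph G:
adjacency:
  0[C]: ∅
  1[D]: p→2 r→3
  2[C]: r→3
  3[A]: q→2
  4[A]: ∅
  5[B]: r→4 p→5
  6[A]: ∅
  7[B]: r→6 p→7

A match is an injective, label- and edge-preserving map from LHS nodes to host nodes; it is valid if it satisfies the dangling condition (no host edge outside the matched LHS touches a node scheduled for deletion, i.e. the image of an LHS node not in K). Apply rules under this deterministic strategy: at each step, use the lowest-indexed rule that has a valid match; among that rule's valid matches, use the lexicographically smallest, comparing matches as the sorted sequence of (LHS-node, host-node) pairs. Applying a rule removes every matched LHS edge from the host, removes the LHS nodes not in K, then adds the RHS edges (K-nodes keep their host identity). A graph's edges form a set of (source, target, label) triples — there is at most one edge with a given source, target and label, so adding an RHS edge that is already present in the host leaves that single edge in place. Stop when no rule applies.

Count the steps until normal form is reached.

initial: |V|=8 |E|=8  E = 1-p->2 1-r->3 2-r->3 3-q->2 5-r->4 5-p->5 7-r->6 7-p->7
step 1: apply R0 at {0↦4, 1↦0, 2↦5}  → |V|=6 |E|=6  E = 1-p->2 1-r->3 2-r->3 3-q->2 7-r->6 7-p->7
step 2: apply R0 at {0↦6, 1↦0, 2↦7}  → |V|=4 |E|=4  E = 1-p->2 1-r->3 2-r->3 3-q->2
final graph: no rule applies after step 2

Answer: 2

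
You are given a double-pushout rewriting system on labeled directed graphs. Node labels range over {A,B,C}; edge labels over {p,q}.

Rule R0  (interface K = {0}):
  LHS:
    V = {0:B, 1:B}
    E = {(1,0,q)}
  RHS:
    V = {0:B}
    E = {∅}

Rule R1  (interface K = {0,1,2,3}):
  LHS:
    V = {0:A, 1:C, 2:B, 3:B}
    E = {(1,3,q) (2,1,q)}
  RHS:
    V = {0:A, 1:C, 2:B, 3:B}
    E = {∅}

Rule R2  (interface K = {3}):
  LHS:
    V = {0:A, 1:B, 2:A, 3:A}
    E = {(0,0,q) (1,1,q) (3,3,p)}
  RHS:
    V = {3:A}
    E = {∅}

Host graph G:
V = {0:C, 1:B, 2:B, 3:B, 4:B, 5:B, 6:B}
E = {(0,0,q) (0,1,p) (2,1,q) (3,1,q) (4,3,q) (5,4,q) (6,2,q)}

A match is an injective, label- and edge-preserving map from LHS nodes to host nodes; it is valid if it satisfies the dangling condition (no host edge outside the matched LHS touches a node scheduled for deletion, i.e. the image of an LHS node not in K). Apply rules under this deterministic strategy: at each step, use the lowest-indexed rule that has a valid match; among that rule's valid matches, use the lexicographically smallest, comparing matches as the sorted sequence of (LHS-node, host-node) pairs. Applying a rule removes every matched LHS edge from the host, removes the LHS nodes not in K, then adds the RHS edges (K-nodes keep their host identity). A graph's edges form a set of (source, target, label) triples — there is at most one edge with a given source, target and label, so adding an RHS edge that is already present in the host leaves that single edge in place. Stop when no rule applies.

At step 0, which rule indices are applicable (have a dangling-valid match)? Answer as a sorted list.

Answer: [R0]

Steps:
R0: 2 valid matches — {0↦2, 1↦6}, {0↦4, 1↦5}
R1: no valid match — LHS pattern not found
R2: no valid match — LHS pattern not found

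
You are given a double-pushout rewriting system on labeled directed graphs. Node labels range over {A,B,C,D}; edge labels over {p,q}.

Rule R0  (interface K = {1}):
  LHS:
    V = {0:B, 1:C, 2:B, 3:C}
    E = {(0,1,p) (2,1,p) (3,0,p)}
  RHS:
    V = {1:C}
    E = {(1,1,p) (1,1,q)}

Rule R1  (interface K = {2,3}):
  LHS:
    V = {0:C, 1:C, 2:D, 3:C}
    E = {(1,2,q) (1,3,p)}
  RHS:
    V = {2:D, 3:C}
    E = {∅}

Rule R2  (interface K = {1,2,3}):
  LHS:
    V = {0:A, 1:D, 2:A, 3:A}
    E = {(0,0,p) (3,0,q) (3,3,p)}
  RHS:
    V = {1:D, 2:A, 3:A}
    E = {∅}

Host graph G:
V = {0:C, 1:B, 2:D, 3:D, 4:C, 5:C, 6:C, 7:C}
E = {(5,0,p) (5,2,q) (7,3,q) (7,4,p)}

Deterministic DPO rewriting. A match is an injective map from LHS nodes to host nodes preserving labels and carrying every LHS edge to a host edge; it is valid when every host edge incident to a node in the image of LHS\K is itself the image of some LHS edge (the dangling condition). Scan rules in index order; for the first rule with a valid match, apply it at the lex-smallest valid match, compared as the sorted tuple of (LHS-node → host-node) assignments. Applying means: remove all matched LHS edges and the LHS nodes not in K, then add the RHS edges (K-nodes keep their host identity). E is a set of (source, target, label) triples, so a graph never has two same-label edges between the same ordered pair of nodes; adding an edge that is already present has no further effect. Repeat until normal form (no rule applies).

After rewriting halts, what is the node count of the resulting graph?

Answer: 4

Derivation:
initial: |V|=8 |E|=4  E = 5-p->0 5-q->2 7-q->3 7-p->4
step 1: apply R1 at {0↦6, 1↦5, 2↦2, 3↦0}  → |V|=6 |E|=2  E = 7-q->3 7-p->4
step 2: apply R1 at {0↦0, 1↦7, 2↦3, 3↦4}  → |V|=4 |E|=0  E = ∅
halt: no rule applies after step 2
NF nodes: {1:B, 2:D, 3:D, 4:C}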